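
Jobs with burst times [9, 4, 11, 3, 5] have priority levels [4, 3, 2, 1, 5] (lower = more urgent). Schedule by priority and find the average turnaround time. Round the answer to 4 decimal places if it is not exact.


Sort by priority (ascending = highest first):
Order: [(1, 3), (2, 11), (3, 4), (4, 9), (5, 5)]
Completion times:
  Priority 1, burst=3, C=3
  Priority 2, burst=11, C=14
  Priority 3, burst=4, C=18
  Priority 4, burst=9, C=27
  Priority 5, burst=5, C=32
Average turnaround = 94/5 = 18.8

18.8


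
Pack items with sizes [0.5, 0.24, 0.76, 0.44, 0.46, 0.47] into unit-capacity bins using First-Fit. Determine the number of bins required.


Place items sequentially using First-Fit:
  Item 0.5 -> new Bin 1
  Item 0.24 -> Bin 1 (now 0.74)
  Item 0.76 -> new Bin 2
  Item 0.44 -> new Bin 3
  Item 0.46 -> Bin 3 (now 0.9)
  Item 0.47 -> new Bin 4
Total bins used = 4

4


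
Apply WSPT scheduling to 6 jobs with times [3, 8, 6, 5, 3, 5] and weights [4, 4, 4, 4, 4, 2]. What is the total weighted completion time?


Compute p/w ratios and sort ascending (WSPT): [(3, 4), (3, 4), (5, 4), (6, 4), (8, 4), (5, 2)]
Compute weighted completion times:
  Job (p=3,w=4): C=3, w*C=4*3=12
  Job (p=3,w=4): C=6, w*C=4*6=24
  Job (p=5,w=4): C=11, w*C=4*11=44
  Job (p=6,w=4): C=17, w*C=4*17=68
  Job (p=8,w=4): C=25, w*C=4*25=100
  Job (p=5,w=2): C=30, w*C=2*30=60
Total weighted completion time = 308

308


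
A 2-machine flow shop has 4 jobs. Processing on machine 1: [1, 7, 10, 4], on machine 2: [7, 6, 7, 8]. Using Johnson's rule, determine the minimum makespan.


Apply Johnson's rule:
  Group 1 (a <= b): [(1, 1, 7), (4, 4, 8)]
  Group 2 (a > b): [(3, 10, 7), (2, 7, 6)]
Optimal job order: [1, 4, 3, 2]
Schedule:
  Job 1: M1 done at 1, M2 done at 8
  Job 4: M1 done at 5, M2 done at 16
  Job 3: M1 done at 15, M2 done at 23
  Job 2: M1 done at 22, M2 done at 29
Makespan = 29

29


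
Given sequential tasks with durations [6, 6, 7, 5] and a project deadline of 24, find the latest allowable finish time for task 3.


LF(activity 3) = deadline - sum of successor durations
Successors: activities 4 through 4 with durations [5]
Sum of successor durations = 5
LF = 24 - 5 = 19

19


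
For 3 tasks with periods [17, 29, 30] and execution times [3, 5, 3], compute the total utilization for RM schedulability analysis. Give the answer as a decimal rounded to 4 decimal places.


Compute individual utilizations (exact fractions):
  Task 1: C/T = 3/17 (approx. 0.1765)
  Task 2: C/T = 5/29 (approx. 0.1724)
  Task 3: C/T = 3/30 = 1/10 (approx. 0.1)
Total utilization U = 3/17 + 5/29 + 1/10 = 2213/4930
Rounded to 4 decimal places: U = 0.4489
RM (Liu & Layland) bound for 3 tasks = 0.779763; compare with U = 2213/4930 (approx. 0.448884)
U <= bound, so schedulable by RM sufficient condition.

0.4489


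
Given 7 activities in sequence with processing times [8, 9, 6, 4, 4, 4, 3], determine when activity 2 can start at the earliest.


Activity 2 starts after activities 1 through 1 complete.
Predecessor durations: [8]
ES = 8 = 8

8


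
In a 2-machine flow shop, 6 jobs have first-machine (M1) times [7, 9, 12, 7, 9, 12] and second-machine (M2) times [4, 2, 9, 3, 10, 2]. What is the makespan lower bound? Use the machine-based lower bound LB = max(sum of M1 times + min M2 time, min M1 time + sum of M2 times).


LB1 = sum(M1 times) + min(M2 times) = 56 + 2 = 58
LB2 = min(M1 times) + sum(M2 times) = 7 + 30 = 37
Lower bound = max(LB1, LB2) = max(58, 37) = 58

58


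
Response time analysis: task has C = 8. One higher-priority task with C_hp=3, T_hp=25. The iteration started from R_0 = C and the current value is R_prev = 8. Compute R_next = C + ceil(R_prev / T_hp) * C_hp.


R_next = C + ceil(R_prev / T_hp) * C_hp
ceil(8 / 25) = ceil(0.32) = 1
Interference = 1 * 3 = 3
R_next = 8 + 3 = 11

11


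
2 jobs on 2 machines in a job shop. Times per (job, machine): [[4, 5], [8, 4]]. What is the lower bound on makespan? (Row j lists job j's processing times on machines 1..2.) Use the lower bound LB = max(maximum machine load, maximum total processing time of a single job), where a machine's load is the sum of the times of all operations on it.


Machine loads:
  Machine 1: 4 + 8 = 12
  Machine 2: 5 + 4 = 9
Max machine load = 12
Job totals:
  Job 1: 9
  Job 2: 12
Max job total = 12
Lower bound = max(12, 12) = 12

12


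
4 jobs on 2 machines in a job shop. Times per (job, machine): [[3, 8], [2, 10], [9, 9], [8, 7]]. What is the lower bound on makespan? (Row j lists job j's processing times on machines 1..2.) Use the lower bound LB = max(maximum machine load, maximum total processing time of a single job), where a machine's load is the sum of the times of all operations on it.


Machine loads:
  Machine 1: 3 + 2 + 9 + 8 = 22
  Machine 2: 8 + 10 + 9 + 7 = 34
Max machine load = 34
Job totals:
  Job 1: 11
  Job 2: 12
  Job 3: 18
  Job 4: 15
Max job total = 18
Lower bound = max(34, 18) = 34

34


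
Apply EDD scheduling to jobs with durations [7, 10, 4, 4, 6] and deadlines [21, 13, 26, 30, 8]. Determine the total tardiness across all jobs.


Sort by due date (EDD order): [(6, 8), (10, 13), (7, 21), (4, 26), (4, 30)]
Compute completion times and tardiness:
  Job 1: p=6, d=8, C=6, tardiness=max(0,6-8)=0
  Job 2: p=10, d=13, C=16, tardiness=max(0,16-13)=3
  Job 3: p=7, d=21, C=23, tardiness=max(0,23-21)=2
  Job 4: p=4, d=26, C=27, tardiness=max(0,27-26)=1
  Job 5: p=4, d=30, C=31, tardiness=max(0,31-30)=1
Total tardiness = 7

7


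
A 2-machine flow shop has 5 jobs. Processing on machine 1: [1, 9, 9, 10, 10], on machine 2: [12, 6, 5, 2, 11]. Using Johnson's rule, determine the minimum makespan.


Apply Johnson's rule:
  Group 1 (a <= b): [(1, 1, 12), (5, 10, 11)]
  Group 2 (a > b): [(2, 9, 6), (3, 9, 5), (4, 10, 2)]
Optimal job order: [1, 5, 2, 3, 4]
Schedule:
  Job 1: M1 done at 1, M2 done at 13
  Job 5: M1 done at 11, M2 done at 24
  Job 2: M1 done at 20, M2 done at 30
  Job 3: M1 done at 29, M2 done at 35
  Job 4: M1 done at 39, M2 done at 41
Makespan = 41

41


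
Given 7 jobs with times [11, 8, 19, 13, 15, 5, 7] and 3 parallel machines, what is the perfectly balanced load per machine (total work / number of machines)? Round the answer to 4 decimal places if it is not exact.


Total processing time = 11 + 8 + 19 + 13 + 15 + 5 + 7 = 78
Number of machines = 3
Ideal balanced load = 78 / 3 = 26.0

26.0


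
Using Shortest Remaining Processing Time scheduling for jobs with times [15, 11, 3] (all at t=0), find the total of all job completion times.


Since all jobs arrive at t=0, SRPT equals SPT ordering.
SPT order: [3, 11, 15]
Completion times:
  Job 1: p=3, C=3
  Job 2: p=11, C=14
  Job 3: p=15, C=29
Total completion time = 3 + 14 + 29 = 46

46


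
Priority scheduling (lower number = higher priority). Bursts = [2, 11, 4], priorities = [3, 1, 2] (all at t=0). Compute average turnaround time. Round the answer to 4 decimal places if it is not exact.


Sort by priority (ascending = highest first):
Order: [(1, 11), (2, 4), (3, 2)]
Completion times:
  Priority 1, burst=11, C=11
  Priority 2, burst=4, C=15
  Priority 3, burst=2, C=17
Average turnaround = 43/3 = 14.3333

14.3333


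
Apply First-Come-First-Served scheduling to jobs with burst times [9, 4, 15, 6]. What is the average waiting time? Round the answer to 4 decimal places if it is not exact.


FCFS order (as given): [9, 4, 15, 6]
Waiting times:
  Job 1: wait = 0
  Job 2: wait = 9
  Job 3: wait = 13
  Job 4: wait = 28
Sum of waiting times = 50
Average waiting time = 50/4 = 12.5

12.5


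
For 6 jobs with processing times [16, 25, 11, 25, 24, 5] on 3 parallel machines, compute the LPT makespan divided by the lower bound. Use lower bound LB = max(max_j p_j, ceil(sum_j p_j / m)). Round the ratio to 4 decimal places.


LPT order: [25, 25, 24, 16, 11, 5]
Machine loads after assignment: [36, 30, 40]
LPT makespan = 40
Lower bound = max(max_job, ceil(total/3)) = max(25, 36) = 36
Ratio = 40 / 36 = 1.1111

1.1111


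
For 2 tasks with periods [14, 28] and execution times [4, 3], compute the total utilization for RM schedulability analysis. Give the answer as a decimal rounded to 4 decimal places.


Compute individual utilizations (exact fractions):
  Task 1: C/T = 4/14 = 2/7 (approx. 0.2857)
  Task 2: C/T = 3/28 (approx. 0.1071)
Total utilization U = 2/7 + 3/28 = 11/28
Rounded to 4 decimal places: U = 0.3929
RM (Liu & Layland) bound for 2 tasks = 0.828427; compare with U = 11/28 (approx. 0.392857)
U <= bound, so schedulable by RM sufficient condition.

0.3929


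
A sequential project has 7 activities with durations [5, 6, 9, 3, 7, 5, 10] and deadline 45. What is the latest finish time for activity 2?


LF(activity 2) = deadline - sum of successor durations
Successors: activities 3 through 7 with durations [9, 3, 7, 5, 10]
Sum of successor durations = 34
LF = 45 - 34 = 11

11


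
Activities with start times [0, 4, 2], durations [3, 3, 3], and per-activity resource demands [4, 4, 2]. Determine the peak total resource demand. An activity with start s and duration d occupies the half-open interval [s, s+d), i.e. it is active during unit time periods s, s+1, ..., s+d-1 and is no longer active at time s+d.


Each activity i is active on [start_i, start_i + duration_i).
Compute total resource usage per time slot:
  t=0: active resources = [4], total = 4
  t=1: active resources = [4], total = 4
  t=2: active resources = [4, 2], total = 6
  t=3: active resources = [2], total = 2
  t=4: active resources = [4, 2], total = 6
  t=5: active resources = [4], total = 4
  t=6: active resources = [4], total = 4
Peak resource demand = 6

6


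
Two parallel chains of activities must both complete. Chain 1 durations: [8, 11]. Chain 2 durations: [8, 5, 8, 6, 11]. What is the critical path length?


Path A total = 8 + 11 = 19
Path B total = 8 + 5 + 8 + 6 + 11 = 38
Critical path = longest path = max(19, 38) = 38

38


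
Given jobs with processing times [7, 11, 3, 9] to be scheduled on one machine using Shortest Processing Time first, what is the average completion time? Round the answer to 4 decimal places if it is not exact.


Sort jobs by processing time (SPT order): [3, 7, 9, 11]
Compute completion times sequentially:
  Job 1: processing = 3, completes at 3
  Job 2: processing = 7, completes at 10
  Job 3: processing = 9, completes at 19
  Job 4: processing = 11, completes at 30
Sum of completion times = 62
Average completion time = 62/4 = 15.5

15.5


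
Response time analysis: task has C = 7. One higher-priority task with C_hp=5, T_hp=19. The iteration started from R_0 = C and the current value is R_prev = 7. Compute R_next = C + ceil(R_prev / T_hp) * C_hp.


R_next = C + ceil(R_prev / T_hp) * C_hp
ceil(7 / 19) = ceil(0.3684) = 1
Interference = 1 * 5 = 5
R_next = 7 + 5 = 12

12


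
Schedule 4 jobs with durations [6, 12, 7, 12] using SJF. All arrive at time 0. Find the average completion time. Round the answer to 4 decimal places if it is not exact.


SJF order (ascending): [6, 7, 12, 12]
Completion times:
  Job 1: burst=6, C=6
  Job 2: burst=7, C=13
  Job 3: burst=12, C=25
  Job 4: burst=12, C=37
Average completion = 81/4 = 20.25

20.25


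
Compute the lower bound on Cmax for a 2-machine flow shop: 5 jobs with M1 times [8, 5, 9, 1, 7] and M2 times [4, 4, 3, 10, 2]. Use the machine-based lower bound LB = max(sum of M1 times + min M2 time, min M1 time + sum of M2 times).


LB1 = sum(M1 times) + min(M2 times) = 30 + 2 = 32
LB2 = min(M1 times) + sum(M2 times) = 1 + 23 = 24
Lower bound = max(LB1, LB2) = max(32, 24) = 32

32


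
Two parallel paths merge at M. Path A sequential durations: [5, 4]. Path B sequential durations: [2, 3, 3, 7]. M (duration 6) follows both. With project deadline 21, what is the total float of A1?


Forward pass: ES(A1) = sum of predecessors on chain A = 0
EF = ES + duration = 0 + 5 = 5
Backward pass: LF(M) = deadline = 21; LS(M) = 21 - 6 = 15
LF(A1) = LS(M) - sum(successors on chain A) = 15 - 4 = 11
LS = LF - duration = 11 - 5 = 6
Total float = LS - ES = 6 - 0 = 6

6


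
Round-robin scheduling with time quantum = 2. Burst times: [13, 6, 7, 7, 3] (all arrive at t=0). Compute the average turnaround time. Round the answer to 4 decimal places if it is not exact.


Time quantum = 2
Execution trace:
  J1 runs 2 units, time = 2
  J2 runs 2 units, time = 4
  J3 runs 2 units, time = 6
  J4 runs 2 units, time = 8
  J5 runs 2 units, time = 10
  J1 runs 2 units, time = 12
  J2 runs 2 units, time = 14
  J3 runs 2 units, time = 16
  J4 runs 2 units, time = 18
  J5 runs 1 units, time = 19
  J1 runs 2 units, time = 21
  J2 runs 2 units, time = 23
  J3 runs 2 units, time = 25
  J4 runs 2 units, time = 27
  J1 runs 2 units, time = 29
  J3 runs 1 units, time = 30
  J4 runs 1 units, time = 31
  J1 runs 2 units, time = 33
  J1 runs 2 units, time = 35
  J1 runs 1 units, time = 36
Finish times: [36, 23, 30, 31, 19]
Average turnaround = 139/5 = 27.8

27.8


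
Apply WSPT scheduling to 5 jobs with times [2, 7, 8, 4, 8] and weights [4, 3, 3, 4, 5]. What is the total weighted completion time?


Compute p/w ratios and sort ascending (WSPT): [(2, 4), (4, 4), (8, 5), (7, 3), (8, 3)]
Compute weighted completion times:
  Job (p=2,w=4): C=2, w*C=4*2=8
  Job (p=4,w=4): C=6, w*C=4*6=24
  Job (p=8,w=5): C=14, w*C=5*14=70
  Job (p=7,w=3): C=21, w*C=3*21=63
  Job (p=8,w=3): C=29, w*C=3*29=87
Total weighted completion time = 252

252


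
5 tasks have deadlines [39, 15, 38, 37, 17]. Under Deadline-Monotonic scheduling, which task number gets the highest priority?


Sort tasks by relative deadline (ascending):
  Task 2: deadline = 15
  Task 5: deadline = 17
  Task 4: deadline = 37
  Task 3: deadline = 38
  Task 1: deadline = 39
Priority order (highest first): [2, 5, 4, 3, 1]
Highest priority task = 2

2


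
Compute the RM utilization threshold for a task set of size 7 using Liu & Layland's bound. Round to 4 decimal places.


Compute 2^(1/7) = 1.1040895137
Subtract 1: 1.1040895137 - 1 = 0.1040895137
Multiply by n: 7 * 0.1040895137 = 0.7286265959
Round to 4 dp: 0.7286

0.7286


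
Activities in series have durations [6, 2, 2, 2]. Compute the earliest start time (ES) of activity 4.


Activity 4 starts after activities 1 through 3 complete.
Predecessor durations: [6, 2, 2]
ES = 6 + 2 + 2 = 10

10


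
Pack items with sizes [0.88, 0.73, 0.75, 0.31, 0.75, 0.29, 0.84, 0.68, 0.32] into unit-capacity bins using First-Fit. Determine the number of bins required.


Place items sequentially using First-Fit:
  Item 0.88 -> new Bin 1
  Item 0.73 -> new Bin 2
  Item 0.75 -> new Bin 3
  Item 0.31 -> new Bin 4
  Item 0.75 -> new Bin 5
  Item 0.29 -> Bin 4 (now 0.6)
  Item 0.84 -> new Bin 6
  Item 0.68 -> new Bin 7
  Item 0.32 -> Bin 4 (now 0.92)
Total bins used = 7

7


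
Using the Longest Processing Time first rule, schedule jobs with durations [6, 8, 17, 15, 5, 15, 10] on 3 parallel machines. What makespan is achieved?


Sort jobs in decreasing order (LPT): [17, 15, 15, 10, 8, 6, 5]
Assign each job to the least loaded machine:
  Machine 1: jobs [17, 6, 5], load = 28
  Machine 2: jobs [15, 10], load = 25
  Machine 3: jobs [15, 8], load = 23
Makespan = max load = 28

28


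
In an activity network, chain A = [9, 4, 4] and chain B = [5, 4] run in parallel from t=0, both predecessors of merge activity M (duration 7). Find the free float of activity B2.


ES(B2) = sum of predecessors on chain B = 5
EF(B2) = ES + duration = 5 + 4 = 9
Successor of B2 is M. ES(M) = max(sum(A), sum(B)) = max(17, 9) = 17
Free float = ES(successor) - EF(current) = 17 - 9 = 8

8


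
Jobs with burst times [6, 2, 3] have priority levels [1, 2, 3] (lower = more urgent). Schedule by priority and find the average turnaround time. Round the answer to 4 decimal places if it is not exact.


Sort by priority (ascending = highest first):
Order: [(1, 6), (2, 2), (3, 3)]
Completion times:
  Priority 1, burst=6, C=6
  Priority 2, burst=2, C=8
  Priority 3, burst=3, C=11
Average turnaround = 25/3 = 8.3333

8.3333


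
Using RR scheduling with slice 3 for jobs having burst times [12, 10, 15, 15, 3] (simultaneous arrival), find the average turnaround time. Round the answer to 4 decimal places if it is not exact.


Time quantum = 3
Execution trace:
  J1 runs 3 units, time = 3
  J2 runs 3 units, time = 6
  J3 runs 3 units, time = 9
  J4 runs 3 units, time = 12
  J5 runs 3 units, time = 15
  J1 runs 3 units, time = 18
  J2 runs 3 units, time = 21
  J3 runs 3 units, time = 24
  J4 runs 3 units, time = 27
  J1 runs 3 units, time = 30
  J2 runs 3 units, time = 33
  J3 runs 3 units, time = 36
  J4 runs 3 units, time = 39
  J1 runs 3 units, time = 42
  J2 runs 1 units, time = 43
  J3 runs 3 units, time = 46
  J4 runs 3 units, time = 49
  J3 runs 3 units, time = 52
  J4 runs 3 units, time = 55
Finish times: [42, 43, 52, 55, 15]
Average turnaround = 207/5 = 41.4

41.4


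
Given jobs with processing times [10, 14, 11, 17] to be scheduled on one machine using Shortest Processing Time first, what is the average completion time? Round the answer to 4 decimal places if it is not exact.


Sort jobs by processing time (SPT order): [10, 11, 14, 17]
Compute completion times sequentially:
  Job 1: processing = 10, completes at 10
  Job 2: processing = 11, completes at 21
  Job 3: processing = 14, completes at 35
  Job 4: processing = 17, completes at 52
Sum of completion times = 118
Average completion time = 118/4 = 29.5

29.5


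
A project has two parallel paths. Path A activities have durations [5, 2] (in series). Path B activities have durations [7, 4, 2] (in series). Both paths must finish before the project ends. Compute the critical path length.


Path A total = 5 + 2 = 7
Path B total = 7 + 4 + 2 = 13
Critical path = longest path = max(7, 13) = 13

13


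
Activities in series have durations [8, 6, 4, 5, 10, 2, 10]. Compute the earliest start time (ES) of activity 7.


Activity 7 starts after activities 1 through 6 complete.
Predecessor durations: [8, 6, 4, 5, 10, 2]
ES = 8 + 6 + 4 + 5 + 10 + 2 = 35

35


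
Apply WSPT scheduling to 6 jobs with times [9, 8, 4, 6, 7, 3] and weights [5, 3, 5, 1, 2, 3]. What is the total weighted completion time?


Compute p/w ratios and sort ascending (WSPT): [(4, 5), (3, 3), (9, 5), (8, 3), (7, 2), (6, 1)]
Compute weighted completion times:
  Job (p=4,w=5): C=4, w*C=5*4=20
  Job (p=3,w=3): C=7, w*C=3*7=21
  Job (p=9,w=5): C=16, w*C=5*16=80
  Job (p=8,w=3): C=24, w*C=3*24=72
  Job (p=7,w=2): C=31, w*C=2*31=62
  Job (p=6,w=1): C=37, w*C=1*37=37
Total weighted completion time = 292

292


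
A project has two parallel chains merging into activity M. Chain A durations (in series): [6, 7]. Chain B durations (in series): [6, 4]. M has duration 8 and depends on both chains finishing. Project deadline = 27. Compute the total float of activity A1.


Forward pass: ES(A1) = sum of predecessors on chain A = 0
EF = ES + duration = 0 + 6 = 6
Backward pass: LF(M) = deadline = 27; LS(M) = 27 - 8 = 19
LF(A1) = LS(M) - sum(successors on chain A) = 19 - 7 = 12
LS = LF - duration = 12 - 6 = 6
Total float = LS - ES = 6 - 0 = 6

6


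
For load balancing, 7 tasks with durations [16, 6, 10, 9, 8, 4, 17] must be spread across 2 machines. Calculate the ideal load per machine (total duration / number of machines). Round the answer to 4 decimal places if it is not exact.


Total processing time = 16 + 6 + 10 + 9 + 8 + 4 + 17 = 70
Number of machines = 2
Ideal balanced load = 70 / 2 = 35.0

35.0


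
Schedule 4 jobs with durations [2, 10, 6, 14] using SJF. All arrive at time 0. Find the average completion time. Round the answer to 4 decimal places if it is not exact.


SJF order (ascending): [2, 6, 10, 14]
Completion times:
  Job 1: burst=2, C=2
  Job 2: burst=6, C=8
  Job 3: burst=10, C=18
  Job 4: burst=14, C=32
Average completion = 60/4 = 15.0

15.0


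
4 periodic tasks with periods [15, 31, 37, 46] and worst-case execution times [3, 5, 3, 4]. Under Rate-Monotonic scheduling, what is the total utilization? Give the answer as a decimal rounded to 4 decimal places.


Compute individual utilizations (exact fractions):
  Task 1: C/T = 3/15 = 1/5 (approx. 0.2)
  Task 2: C/T = 5/31 (approx. 0.1613)
  Task 3: C/T = 3/37 (approx. 0.0811)
  Task 4: C/T = 4/46 = 2/23 (approx. 0.087)
Total utilization U = 1/5 + 5/31 + 3/37 + 2/23 = 69821/131905
Rounded to 4 decimal places: U = 0.5293
RM (Liu & Layland) bound for 4 tasks = 0.756828; compare with U = 69821/131905 (approx. 0.529328)
U <= bound, so schedulable by RM sufficient condition.

0.5293


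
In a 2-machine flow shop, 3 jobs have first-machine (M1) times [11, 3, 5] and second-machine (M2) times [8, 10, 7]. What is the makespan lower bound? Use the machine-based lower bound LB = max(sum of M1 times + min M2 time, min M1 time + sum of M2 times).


LB1 = sum(M1 times) + min(M2 times) = 19 + 7 = 26
LB2 = min(M1 times) + sum(M2 times) = 3 + 25 = 28
Lower bound = max(LB1, LB2) = max(26, 28) = 28

28


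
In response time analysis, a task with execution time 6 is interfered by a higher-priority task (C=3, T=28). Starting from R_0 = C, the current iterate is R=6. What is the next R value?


R_next = C + ceil(R_prev / T_hp) * C_hp
ceil(6 / 28) = ceil(0.2143) = 1
Interference = 1 * 3 = 3
R_next = 6 + 3 = 9

9


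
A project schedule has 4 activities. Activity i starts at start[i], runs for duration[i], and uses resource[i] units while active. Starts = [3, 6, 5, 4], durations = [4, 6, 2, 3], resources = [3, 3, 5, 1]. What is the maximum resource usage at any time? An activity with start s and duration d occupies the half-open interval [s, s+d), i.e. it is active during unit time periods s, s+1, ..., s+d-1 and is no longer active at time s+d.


Each activity i is active on [start_i, start_i + duration_i).
Compute total resource usage per time slot:
  t=0: active resources = [], total = 0
  t=1: active resources = [], total = 0
  t=2: active resources = [], total = 0
  t=3: active resources = [3], total = 3
  t=4: active resources = [3, 1], total = 4
  t=5: active resources = [3, 5, 1], total = 9
  t=6: active resources = [3, 3, 5, 1], total = 12
  t=7: active resources = [3], total = 3
  t=8: active resources = [3], total = 3
  t=9: active resources = [3], total = 3
  t=10: active resources = [3], total = 3
  t=11: active resources = [3], total = 3
Peak resource demand = 12

12


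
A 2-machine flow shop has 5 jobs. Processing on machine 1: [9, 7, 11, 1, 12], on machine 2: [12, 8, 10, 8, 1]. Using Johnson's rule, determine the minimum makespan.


Apply Johnson's rule:
  Group 1 (a <= b): [(4, 1, 8), (2, 7, 8), (1, 9, 12)]
  Group 2 (a > b): [(3, 11, 10), (5, 12, 1)]
Optimal job order: [4, 2, 1, 3, 5]
Schedule:
  Job 4: M1 done at 1, M2 done at 9
  Job 2: M1 done at 8, M2 done at 17
  Job 1: M1 done at 17, M2 done at 29
  Job 3: M1 done at 28, M2 done at 39
  Job 5: M1 done at 40, M2 done at 41
Makespan = 41

41


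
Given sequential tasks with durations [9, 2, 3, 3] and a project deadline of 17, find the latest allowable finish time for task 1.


LF(activity 1) = deadline - sum of successor durations
Successors: activities 2 through 4 with durations [2, 3, 3]
Sum of successor durations = 8
LF = 17 - 8 = 9

9


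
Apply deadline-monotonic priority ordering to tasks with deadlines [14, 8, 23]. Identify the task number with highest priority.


Sort tasks by relative deadline (ascending):
  Task 2: deadline = 8
  Task 1: deadline = 14
  Task 3: deadline = 23
Priority order (highest first): [2, 1, 3]
Highest priority task = 2

2


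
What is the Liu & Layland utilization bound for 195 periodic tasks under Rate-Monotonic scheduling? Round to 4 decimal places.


Compute 2^(1/195) = 1.0035609260
Subtract 1: 1.0035609260 - 1 = 0.0035609260
Multiply by n: 195 * 0.0035609260 = 0.6943805700
Round to 4 dp: 0.6944

0.6944


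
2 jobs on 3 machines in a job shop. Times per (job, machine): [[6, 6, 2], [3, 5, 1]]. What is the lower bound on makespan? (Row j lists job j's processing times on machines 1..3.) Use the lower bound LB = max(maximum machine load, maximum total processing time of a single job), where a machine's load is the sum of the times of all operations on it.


Machine loads:
  Machine 1: 6 + 3 = 9
  Machine 2: 6 + 5 = 11
  Machine 3: 2 + 1 = 3
Max machine load = 11
Job totals:
  Job 1: 14
  Job 2: 9
Max job total = 14
Lower bound = max(11, 14) = 14

14


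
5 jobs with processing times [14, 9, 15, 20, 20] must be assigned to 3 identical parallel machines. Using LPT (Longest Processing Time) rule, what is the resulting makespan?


Sort jobs in decreasing order (LPT): [20, 20, 15, 14, 9]
Assign each job to the least loaded machine:
  Machine 1: jobs [20, 9], load = 29
  Machine 2: jobs [20], load = 20
  Machine 3: jobs [15, 14], load = 29
Makespan = max load = 29

29


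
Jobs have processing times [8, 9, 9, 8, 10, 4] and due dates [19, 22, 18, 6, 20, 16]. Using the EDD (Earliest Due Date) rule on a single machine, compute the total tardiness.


Sort by due date (EDD order): [(8, 6), (4, 16), (9, 18), (8, 19), (10, 20), (9, 22)]
Compute completion times and tardiness:
  Job 1: p=8, d=6, C=8, tardiness=max(0,8-6)=2
  Job 2: p=4, d=16, C=12, tardiness=max(0,12-16)=0
  Job 3: p=9, d=18, C=21, tardiness=max(0,21-18)=3
  Job 4: p=8, d=19, C=29, tardiness=max(0,29-19)=10
  Job 5: p=10, d=20, C=39, tardiness=max(0,39-20)=19
  Job 6: p=9, d=22, C=48, tardiness=max(0,48-22)=26
Total tardiness = 60

60


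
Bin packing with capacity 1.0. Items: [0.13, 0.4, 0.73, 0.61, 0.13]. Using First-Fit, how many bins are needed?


Place items sequentially using First-Fit:
  Item 0.13 -> new Bin 1
  Item 0.4 -> Bin 1 (now 0.53)
  Item 0.73 -> new Bin 2
  Item 0.61 -> new Bin 3
  Item 0.13 -> Bin 1 (now 0.66)
Total bins used = 3

3


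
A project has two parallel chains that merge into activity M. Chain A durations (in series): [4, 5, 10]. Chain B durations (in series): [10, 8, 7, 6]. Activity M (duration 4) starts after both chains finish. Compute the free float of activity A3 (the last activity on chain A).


ES(A3) = sum of predecessors on chain A = 9
EF(A3) = ES + duration = 9 + 10 = 19
Successor of A3 is M. ES(M) = max(sum(A), sum(B)) = max(19, 31) = 31
Free float = ES(successor) - EF(current) = 31 - 19 = 12

12


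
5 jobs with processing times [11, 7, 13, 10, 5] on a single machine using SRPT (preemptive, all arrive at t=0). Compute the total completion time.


Since all jobs arrive at t=0, SRPT equals SPT ordering.
SPT order: [5, 7, 10, 11, 13]
Completion times:
  Job 1: p=5, C=5
  Job 2: p=7, C=12
  Job 3: p=10, C=22
  Job 4: p=11, C=33
  Job 5: p=13, C=46
Total completion time = 5 + 12 + 22 + 33 + 46 = 118

118


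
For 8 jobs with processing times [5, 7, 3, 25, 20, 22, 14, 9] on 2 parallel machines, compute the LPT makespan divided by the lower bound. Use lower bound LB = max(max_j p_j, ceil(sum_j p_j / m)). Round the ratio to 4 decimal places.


LPT order: [25, 22, 20, 14, 9, 7, 5, 3]
Machine loads after assignment: [53, 52]
LPT makespan = 53
Lower bound = max(max_job, ceil(total/2)) = max(25, 53) = 53
Ratio = 53 / 53 = 1.0

1.0


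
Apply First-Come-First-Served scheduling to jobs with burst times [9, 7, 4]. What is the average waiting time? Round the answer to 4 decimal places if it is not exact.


FCFS order (as given): [9, 7, 4]
Waiting times:
  Job 1: wait = 0
  Job 2: wait = 9
  Job 3: wait = 16
Sum of waiting times = 25
Average waiting time = 25/3 = 8.3333

8.3333


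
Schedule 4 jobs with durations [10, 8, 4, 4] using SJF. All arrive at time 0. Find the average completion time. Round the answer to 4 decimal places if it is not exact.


SJF order (ascending): [4, 4, 8, 10]
Completion times:
  Job 1: burst=4, C=4
  Job 2: burst=4, C=8
  Job 3: burst=8, C=16
  Job 4: burst=10, C=26
Average completion = 54/4 = 13.5

13.5


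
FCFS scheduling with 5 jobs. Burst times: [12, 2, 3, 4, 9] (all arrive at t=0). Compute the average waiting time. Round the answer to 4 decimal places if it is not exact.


FCFS order (as given): [12, 2, 3, 4, 9]
Waiting times:
  Job 1: wait = 0
  Job 2: wait = 12
  Job 3: wait = 14
  Job 4: wait = 17
  Job 5: wait = 21
Sum of waiting times = 64
Average waiting time = 64/5 = 12.8

12.8


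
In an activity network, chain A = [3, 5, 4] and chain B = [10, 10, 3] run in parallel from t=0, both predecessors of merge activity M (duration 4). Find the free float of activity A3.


ES(A3) = sum of predecessors on chain A = 8
EF(A3) = ES + duration = 8 + 4 = 12
Successor of A3 is M. ES(M) = max(sum(A), sum(B)) = max(12, 23) = 23
Free float = ES(successor) - EF(current) = 23 - 12 = 11

11


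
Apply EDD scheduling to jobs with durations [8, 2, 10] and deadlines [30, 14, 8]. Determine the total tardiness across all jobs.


Sort by due date (EDD order): [(10, 8), (2, 14), (8, 30)]
Compute completion times and tardiness:
  Job 1: p=10, d=8, C=10, tardiness=max(0,10-8)=2
  Job 2: p=2, d=14, C=12, tardiness=max(0,12-14)=0
  Job 3: p=8, d=30, C=20, tardiness=max(0,20-30)=0
Total tardiness = 2

2


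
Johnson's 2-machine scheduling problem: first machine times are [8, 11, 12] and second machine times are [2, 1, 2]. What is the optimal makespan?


Apply Johnson's rule:
  Group 1 (a <= b): []
  Group 2 (a > b): [(1, 8, 2), (3, 12, 2), (2, 11, 1)]
Optimal job order: [1, 3, 2]
Schedule:
  Job 1: M1 done at 8, M2 done at 10
  Job 3: M1 done at 20, M2 done at 22
  Job 2: M1 done at 31, M2 done at 32
Makespan = 32

32


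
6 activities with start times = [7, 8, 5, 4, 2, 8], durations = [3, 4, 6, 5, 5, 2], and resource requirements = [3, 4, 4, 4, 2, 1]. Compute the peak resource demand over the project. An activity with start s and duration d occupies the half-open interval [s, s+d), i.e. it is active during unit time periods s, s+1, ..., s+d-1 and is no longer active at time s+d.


Each activity i is active on [start_i, start_i + duration_i).
Compute total resource usage per time slot:
  t=0: active resources = [], total = 0
  t=1: active resources = [], total = 0
  t=2: active resources = [2], total = 2
  t=3: active resources = [2], total = 2
  t=4: active resources = [4, 2], total = 6
  t=5: active resources = [4, 4, 2], total = 10
  t=6: active resources = [4, 4, 2], total = 10
  t=7: active resources = [3, 4, 4], total = 11
  t=8: active resources = [3, 4, 4, 4, 1], total = 16
  t=9: active resources = [3, 4, 4, 1], total = 12
  t=10: active resources = [4, 4], total = 8
  t=11: active resources = [4], total = 4
Peak resource demand = 16

16


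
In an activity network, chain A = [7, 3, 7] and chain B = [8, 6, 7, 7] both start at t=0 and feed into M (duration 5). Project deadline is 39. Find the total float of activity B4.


Forward pass: ES(B4) = sum of predecessors on chain B = 21
EF = ES + duration = 21 + 7 = 28
Backward pass: LF(M) = deadline = 39; LS(M) = 39 - 5 = 34
LF(B4) = LS(M) - sum(successors on chain B) = 34 - 0 = 34
LS = LF - duration = 34 - 7 = 27
Total float = LS - ES = 27 - 21 = 6

6


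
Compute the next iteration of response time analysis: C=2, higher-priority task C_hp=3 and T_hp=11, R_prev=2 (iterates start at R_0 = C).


R_next = C + ceil(R_prev / T_hp) * C_hp
ceil(2 / 11) = ceil(0.1818) = 1
Interference = 1 * 3 = 3
R_next = 2 + 3 = 5

5


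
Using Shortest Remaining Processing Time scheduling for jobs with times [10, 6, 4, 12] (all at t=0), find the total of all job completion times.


Since all jobs arrive at t=0, SRPT equals SPT ordering.
SPT order: [4, 6, 10, 12]
Completion times:
  Job 1: p=4, C=4
  Job 2: p=6, C=10
  Job 3: p=10, C=20
  Job 4: p=12, C=32
Total completion time = 4 + 10 + 20 + 32 = 66

66


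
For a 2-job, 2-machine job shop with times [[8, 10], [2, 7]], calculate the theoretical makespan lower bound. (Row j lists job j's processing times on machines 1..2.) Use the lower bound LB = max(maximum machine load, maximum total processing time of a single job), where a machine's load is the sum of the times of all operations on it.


Machine loads:
  Machine 1: 8 + 2 = 10
  Machine 2: 10 + 7 = 17
Max machine load = 17
Job totals:
  Job 1: 18
  Job 2: 9
Max job total = 18
Lower bound = max(17, 18) = 18

18


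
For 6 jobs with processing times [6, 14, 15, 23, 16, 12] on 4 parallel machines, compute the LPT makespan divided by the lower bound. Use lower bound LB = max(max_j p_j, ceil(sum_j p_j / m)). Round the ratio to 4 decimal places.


LPT order: [23, 16, 15, 14, 12, 6]
Machine loads after assignment: [23, 16, 21, 26]
LPT makespan = 26
Lower bound = max(max_job, ceil(total/4)) = max(23, 22) = 23
Ratio = 26 / 23 = 1.1304

1.1304


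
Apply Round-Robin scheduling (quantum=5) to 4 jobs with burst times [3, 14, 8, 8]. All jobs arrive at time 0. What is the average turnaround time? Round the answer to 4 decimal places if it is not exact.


Time quantum = 5
Execution trace:
  J1 runs 3 units, time = 3
  J2 runs 5 units, time = 8
  J3 runs 5 units, time = 13
  J4 runs 5 units, time = 18
  J2 runs 5 units, time = 23
  J3 runs 3 units, time = 26
  J4 runs 3 units, time = 29
  J2 runs 4 units, time = 33
Finish times: [3, 33, 26, 29]
Average turnaround = 91/4 = 22.75

22.75


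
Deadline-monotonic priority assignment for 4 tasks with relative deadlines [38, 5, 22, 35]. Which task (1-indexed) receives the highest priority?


Sort tasks by relative deadline (ascending):
  Task 2: deadline = 5
  Task 3: deadline = 22
  Task 4: deadline = 35
  Task 1: deadline = 38
Priority order (highest first): [2, 3, 4, 1]
Highest priority task = 2

2


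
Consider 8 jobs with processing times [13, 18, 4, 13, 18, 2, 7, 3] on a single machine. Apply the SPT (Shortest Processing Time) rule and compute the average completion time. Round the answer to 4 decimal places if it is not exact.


Sort jobs by processing time (SPT order): [2, 3, 4, 7, 13, 13, 18, 18]
Compute completion times sequentially:
  Job 1: processing = 2, completes at 2
  Job 2: processing = 3, completes at 5
  Job 3: processing = 4, completes at 9
  Job 4: processing = 7, completes at 16
  Job 5: processing = 13, completes at 29
  Job 6: processing = 13, completes at 42
  Job 7: processing = 18, completes at 60
  Job 8: processing = 18, completes at 78
Sum of completion times = 241
Average completion time = 241/8 = 30.125

30.125


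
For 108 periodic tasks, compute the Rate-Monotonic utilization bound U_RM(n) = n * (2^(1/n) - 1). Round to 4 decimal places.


Compute 2^(1/108) = 1.0064386691
Subtract 1: 1.0064386691 - 1 = 0.0064386691
Multiply by n: 108 * 0.0064386691 = 0.6953762628
Round to 4 dp: 0.6954

0.6954


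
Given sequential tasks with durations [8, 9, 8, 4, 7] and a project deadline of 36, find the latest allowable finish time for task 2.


LF(activity 2) = deadline - sum of successor durations
Successors: activities 3 through 5 with durations [8, 4, 7]
Sum of successor durations = 19
LF = 36 - 19 = 17

17


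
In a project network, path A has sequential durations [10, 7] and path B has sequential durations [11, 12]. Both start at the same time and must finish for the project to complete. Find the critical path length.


Path A total = 10 + 7 = 17
Path B total = 11 + 12 = 23
Critical path = longest path = max(17, 23) = 23

23


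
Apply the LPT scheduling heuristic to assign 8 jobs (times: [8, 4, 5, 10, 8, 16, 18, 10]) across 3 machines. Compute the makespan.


Sort jobs in decreasing order (LPT): [18, 16, 10, 10, 8, 8, 5, 4]
Assign each job to the least loaded machine:
  Machine 1: jobs [18, 8], load = 26
  Machine 2: jobs [16, 8, 4], load = 28
  Machine 3: jobs [10, 10, 5], load = 25
Makespan = max load = 28

28


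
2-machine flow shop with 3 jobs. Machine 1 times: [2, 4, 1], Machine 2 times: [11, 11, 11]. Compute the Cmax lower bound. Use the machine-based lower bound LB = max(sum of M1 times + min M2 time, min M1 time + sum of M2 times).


LB1 = sum(M1 times) + min(M2 times) = 7 + 11 = 18
LB2 = min(M1 times) + sum(M2 times) = 1 + 33 = 34
Lower bound = max(LB1, LB2) = max(18, 34) = 34

34


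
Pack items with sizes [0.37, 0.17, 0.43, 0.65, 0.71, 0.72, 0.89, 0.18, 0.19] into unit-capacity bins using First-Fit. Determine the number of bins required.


Place items sequentially using First-Fit:
  Item 0.37 -> new Bin 1
  Item 0.17 -> Bin 1 (now 0.54)
  Item 0.43 -> Bin 1 (now 0.97)
  Item 0.65 -> new Bin 2
  Item 0.71 -> new Bin 3
  Item 0.72 -> new Bin 4
  Item 0.89 -> new Bin 5
  Item 0.18 -> Bin 2 (now 0.83)
  Item 0.19 -> Bin 3 (now 0.9)
Total bins used = 5

5


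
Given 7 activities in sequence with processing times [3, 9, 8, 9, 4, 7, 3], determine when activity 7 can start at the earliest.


Activity 7 starts after activities 1 through 6 complete.
Predecessor durations: [3, 9, 8, 9, 4, 7]
ES = 3 + 9 + 8 + 9 + 4 + 7 = 40

40


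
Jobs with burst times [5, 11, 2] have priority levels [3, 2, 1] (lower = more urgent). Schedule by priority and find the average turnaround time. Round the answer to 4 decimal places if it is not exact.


Sort by priority (ascending = highest first):
Order: [(1, 2), (2, 11), (3, 5)]
Completion times:
  Priority 1, burst=2, C=2
  Priority 2, burst=11, C=13
  Priority 3, burst=5, C=18
Average turnaround = 33/3 = 11.0

11.0


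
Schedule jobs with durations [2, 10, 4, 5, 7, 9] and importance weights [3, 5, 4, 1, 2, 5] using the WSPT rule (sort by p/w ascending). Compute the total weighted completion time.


Compute p/w ratios and sort ascending (WSPT): [(2, 3), (4, 4), (9, 5), (10, 5), (7, 2), (5, 1)]
Compute weighted completion times:
  Job (p=2,w=3): C=2, w*C=3*2=6
  Job (p=4,w=4): C=6, w*C=4*6=24
  Job (p=9,w=5): C=15, w*C=5*15=75
  Job (p=10,w=5): C=25, w*C=5*25=125
  Job (p=7,w=2): C=32, w*C=2*32=64
  Job (p=5,w=1): C=37, w*C=1*37=37
Total weighted completion time = 331

331


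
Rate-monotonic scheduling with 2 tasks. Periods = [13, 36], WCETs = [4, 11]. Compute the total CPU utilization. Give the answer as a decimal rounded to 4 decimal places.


Compute individual utilizations (exact fractions):
  Task 1: C/T = 4/13 (approx. 0.3077)
  Task 2: C/T = 11/36 (approx. 0.3056)
Total utilization U = 4/13 + 11/36 = 287/468
Rounded to 4 decimal places: U = 0.6132
RM (Liu & Layland) bound for 2 tasks = 0.828427; compare with U = 287/468 (approx. 0.613248)
U <= bound, so schedulable by RM sufficient condition.

0.6132


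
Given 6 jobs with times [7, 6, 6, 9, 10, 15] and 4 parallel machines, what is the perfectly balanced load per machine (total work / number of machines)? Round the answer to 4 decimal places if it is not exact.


Total processing time = 7 + 6 + 6 + 9 + 10 + 15 = 53
Number of machines = 4
Ideal balanced load = 53 / 4 = 13.25

13.25


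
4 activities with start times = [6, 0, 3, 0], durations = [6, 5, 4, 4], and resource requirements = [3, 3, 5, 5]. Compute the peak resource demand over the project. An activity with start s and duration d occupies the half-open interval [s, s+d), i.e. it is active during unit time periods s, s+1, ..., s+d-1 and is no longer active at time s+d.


Each activity i is active on [start_i, start_i + duration_i).
Compute total resource usage per time slot:
  t=0: active resources = [3, 5], total = 8
  t=1: active resources = [3, 5], total = 8
  t=2: active resources = [3, 5], total = 8
  t=3: active resources = [3, 5, 5], total = 13
  t=4: active resources = [3, 5], total = 8
  t=5: active resources = [5], total = 5
  t=6: active resources = [3, 5], total = 8
  t=7: active resources = [3], total = 3
  t=8: active resources = [3], total = 3
  t=9: active resources = [3], total = 3
  t=10: active resources = [3], total = 3
  t=11: active resources = [3], total = 3
Peak resource demand = 13

13


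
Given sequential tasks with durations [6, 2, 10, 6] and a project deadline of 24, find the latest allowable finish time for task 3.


LF(activity 3) = deadline - sum of successor durations
Successors: activities 4 through 4 with durations [6]
Sum of successor durations = 6
LF = 24 - 6 = 18

18


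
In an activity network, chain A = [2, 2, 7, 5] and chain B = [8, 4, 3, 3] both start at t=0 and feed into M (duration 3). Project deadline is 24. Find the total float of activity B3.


Forward pass: ES(B3) = sum of predecessors on chain B = 12
EF = ES + duration = 12 + 3 = 15
Backward pass: LF(M) = deadline = 24; LS(M) = 24 - 3 = 21
LF(B3) = LS(M) - sum(successors on chain B) = 21 - 3 = 18
LS = LF - duration = 18 - 3 = 15
Total float = LS - ES = 15 - 12 = 3

3
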